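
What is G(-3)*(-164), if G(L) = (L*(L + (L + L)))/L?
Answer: 1476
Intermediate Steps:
G(L) = 3*L (G(L) = (L*(L + 2*L))/L = (L*(3*L))/L = (3*L²)/L = 3*L)
G(-3)*(-164) = (3*(-3))*(-164) = -9*(-164) = 1476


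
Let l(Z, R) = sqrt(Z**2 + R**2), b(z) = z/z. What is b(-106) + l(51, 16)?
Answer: 1 + sqrt(2857) ≈ 54.451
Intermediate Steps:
b(z) = 1
l(Z, R) = sqrt(R**2 + Z**2)
b(-106) + l(51, 16) = 1 + sqrt(16**2 + 51**2) = 1 + sqrt(256 + 2601) = 1 + sqrt(2857)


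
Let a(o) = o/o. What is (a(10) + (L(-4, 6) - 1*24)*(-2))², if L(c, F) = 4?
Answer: 1681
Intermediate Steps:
a(o) = 1
(a(10) + (L(-4, 6) - 1*24)*(-2))² = (1 + (4 - 1*24)*(-2))² = (1 + (4 - 24)*(-2))² = (1 - 20*(-2))² = (1 + 40)² = 41² = 1681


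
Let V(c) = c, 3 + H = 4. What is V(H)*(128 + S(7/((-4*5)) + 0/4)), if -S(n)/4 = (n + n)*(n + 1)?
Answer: 6491/50 ≈ 129.82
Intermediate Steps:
H = 1 (H = -3 + 4 = 1)
S(n) = -8*n*(1 + n) (S(n) = -4*(n + n)*(n + 1) = -4*2*n*(1 + n) = -8*n*(1 + n))
V(H)*(128 + S(7/((-4*5)) + 0/4)) = 1*(128 - 8*(7/((-4*5)) + 0/4)*(1 + (7/((-4*5)) + 0/4))) = 1*(128 - 8*(7/(-20) + 0*(¼))*(1 + (7/(-20) + 0*(¼)))) = 1*(128 - 8*(7*(-1/20) + 0)*(1 + (7*(-1/20) + 0))) = 1*(128 - 8*(-7/20 + 0)*(1 + (-7/20 + 0))) = 1*(128 - 8*(-7/20)*(1 - 7/20)) = 1*(128 - 8*(-7/20)*13/20) = 1*(128 + 91/50) = 1*(6491/50) = 6491/50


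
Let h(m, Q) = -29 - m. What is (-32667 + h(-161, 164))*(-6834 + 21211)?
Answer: -467755695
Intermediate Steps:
(-32667 + h(-161, 164))*(-6834 + 21211) = (-32667 + (-29 - 1*(-161)))*(-6834 + 21211) = (-32667 + (-29 + 161))*14377 = (-32667 + 132)*14377 = -32535*14377 = -467755695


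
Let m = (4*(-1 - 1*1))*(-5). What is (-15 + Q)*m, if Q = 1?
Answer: -560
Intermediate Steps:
m = 40 (m = (4*(-1 - 1))*(-5) = (4*(-2))*(-5) = -8*(-5) = 40)
(-15 + Q)*m = (-15 + 1)*40 = -14*40 = -560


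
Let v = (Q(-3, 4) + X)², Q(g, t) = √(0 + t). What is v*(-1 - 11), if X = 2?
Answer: -192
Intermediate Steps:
Q(g, t) = √t
v = 16 (v = (√4 + 2)² = (2 + 2)² = 4² = 16)
v*(-1 - 11) = 16*(-1 - 11) = 16*(-12) = -192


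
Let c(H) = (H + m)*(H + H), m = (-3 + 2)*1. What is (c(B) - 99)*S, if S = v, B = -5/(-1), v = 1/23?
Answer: -59/23 ≈ -2.5652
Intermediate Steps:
v = 1/23 ≈ 0.043478
m = -1 (m = -1*1 = -1)
B = 5 (B = -5*(-1) = 5)
S = 1/23 ≈ 0.043478
c(H) = 2*H*(-1 + H) (c(H) = (H - 1)*(H + H) = (-1 + H)*(2*H) = 2*H*(-1 + H))
(c(B) - 99)*S = (2*5*(-1 + 5) - 99)*(1/23) = (2*5*4 - 99)*(1/23) = (40 - 99)*(1/23) = -59*1/23 = -59/23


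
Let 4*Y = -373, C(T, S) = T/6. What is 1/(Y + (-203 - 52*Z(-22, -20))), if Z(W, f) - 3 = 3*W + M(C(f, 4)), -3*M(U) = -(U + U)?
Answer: 36/111431 ≈ 0.00032307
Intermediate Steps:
C(T, S) = T/6 (C(T, S) = T*(1/6) = T/6)
M(U) = 2*U/3 (M(U) = -(-1)*(U + U)/3 = -(-1)*2*U/3 = -(-2)*U/3 = 2*U/3)
Z(W, f) = 3 + 3*W + f/9 (Z(W, f) = 3 + (3*W + 2*(f/6)/3) = 3 + (3*W + f/9) = 3 + 3*W + f/9)
Y = -373/4 (Y = (1/4)*(-373) = -373/4 ≈ -93.250)
1/(Y + (-203 - 52*Z(-22, -20))) = 1/(-373/4 + (-203 - 52*(3 + 3*(-22) + (1/9)*(-20)))) = 1/(-373/4 + (-203 - 52*(3 - 66 - 20/9))) = 1/(-373/4 + (-203 - 52*(-587/9))) = 1/(-373/4 + (-203 + 30524/9)) = 1/(-373/4 + 28697/9) = 1/(111431/36) = 36/111431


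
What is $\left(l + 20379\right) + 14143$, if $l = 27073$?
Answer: $61595$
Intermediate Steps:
$\left(l + 20379\right) + 14143 = \left(27073 + 20379\right) + 14143 = 47452 + 14143 = 61595$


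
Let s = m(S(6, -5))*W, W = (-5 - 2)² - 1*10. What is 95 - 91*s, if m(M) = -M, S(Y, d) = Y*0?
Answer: 95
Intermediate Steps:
S(Y, d) = 0
W = 39 (W = (-7)² - 10 = 49 - 10 = 39)
s = 0 (s = -1*0*39 = 0*39 = 0)
95 - 91*s = 95 - 91*0 = 95 + 0 = 95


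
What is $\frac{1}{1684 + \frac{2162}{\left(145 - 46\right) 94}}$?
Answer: $\frac{99}{166739} \approx 0.00059374$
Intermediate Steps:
$\frac{1}{1684 + \frac{2162}{\left(145 - 46\right) 94}} = \frac{1}{1684 + \frac{2162}{99 \cdot 94}} = \frac{1}{1684 + \frac{2162}{9306}} = \frac{1}{1684 + 2162 \cdot \frac{1}{9306}} = \frac{1}{1684 + \frac{23}{99}} = \frac{1}{\frac{166739}{99}} = \frac{99}{166739}$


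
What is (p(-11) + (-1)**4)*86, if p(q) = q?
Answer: -860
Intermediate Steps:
(p(-11) + (-1)**4)*86 = (-11 + (-1)**4)*86 = (-11 + 1)*86 = -10*86 = -860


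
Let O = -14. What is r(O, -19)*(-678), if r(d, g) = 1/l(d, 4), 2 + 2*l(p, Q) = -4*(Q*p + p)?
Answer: -678/139 ≈ -4.8777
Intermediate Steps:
l(p, Q) = -1 - 2*p - 2*Q*p (l(p, Q) = -1 + (-4*(Q*p + p))/2 = -1 + (-4*(p + Q*p))/2 = -1 + (-4*p - 4*Q*p)/2 = -1 + (-2*p - 2*Q*p) = -1 - 2*p - 2*Q*p)
r(d, g) = 1/(-1 - 10*d) (r(d, g) = 1/(-1 - 2*d - 2*4*d) = 1/(-1 - 2*d - 8*d) = 1/(-1 - 10*d))
r(O, -19)*(-678) = -1/(1 + 10*(-14))*(-678) = -1/(1 - 140)*(-678) = -1/(-139)*(-678) = -1*(-1/139)*(-678) = (1/139)*(-678) = -678/139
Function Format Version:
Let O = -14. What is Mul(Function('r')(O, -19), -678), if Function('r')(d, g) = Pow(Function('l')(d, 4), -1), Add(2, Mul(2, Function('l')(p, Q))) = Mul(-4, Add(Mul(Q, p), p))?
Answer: Rational(-678, 139) ≈ -4.8777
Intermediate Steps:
Function('l')(p, Q) = Add(-1, Mul(-2, p), Mul(-2, Q, p)) (Function('l')(p, Q) = Add(-1, Mul(Rational(1, 2), Mul(-4, Add(Mul(Q, p), p)))) = Add(-1, Mul(Rational(1, 2), Mul(-4, Add(p, Mul(Q, p))))) = Add(-1, Mul(Rational(1, 2), Add(Mul(-4, p), Mul(-4, Q, p)))) = Add(-1, Add(Mul(-2, p), Mul(-2, Q, p))) = Add(-1, Mul(-2, p), Mul(-2, Q, p)))
Function('r')(d, g) = Pow(Add(-1, Mul(-10, d)), -1) (Function('r')(d, g) = Pow(Add(-1, Mul(-2, d), Mul(-2, 4, d)), -1) = Pow(Add(-1, Mul(-2, d), Mul(-8, d)), -1) = Pow(Add(-1, Mul(-10, d)), -1))
Mul(Function('r')(O, -19), -678) = Mul(Mul(-1, Pow(Add(1, Mul(10, -14)), -1)), -678) = Mul(Mul(-1, Pow(Add(1, -140), -1)), -678) = Mul(Mul(-1, Pow(-139, -1)), -678) = Mul(Mul(-1, Rational(-1, 139)), -678) = Mul(Rational(1, 139), -678) = Rational(-678, 139)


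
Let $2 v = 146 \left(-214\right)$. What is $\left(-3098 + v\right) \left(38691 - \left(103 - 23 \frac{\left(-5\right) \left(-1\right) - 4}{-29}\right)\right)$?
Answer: $- \frac{20948222880}{29} \approx -7.2235 \cdot 10^{8}$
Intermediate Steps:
$v = -15622$ ($v = \frac{146 \left(-214\right)}{2} = \frac{1}{2} \left(-31244\right) = -15622$)
$\left(-3098 + v\right) \left(38691 - \left(103 - 23 \frac{\left(-5\right) \left(-1\right) - 4}{-29}\right)\right) = \left(-3098 - 15622\right) \left(38691 - \left(103 - 23 \frac{\left(-5\right) \left(-1\right) - 4}{-29}\right)\right) = - 18720 \left(38691 - \left(103 - 23 \left(5 - 4\right) \left(- \frac{1}{29}\right)\right)\right) = - 18720 \left(38691 - \left(103 - 23 \cdot 1 \left(- \frac{1}{29}\right)\right)\right) = - 18720 \left(38691 + \left(-103 + 23 \left(- \frac{1}{29}\right)\right)\right) = - 18720 \left(38691 - \frac{3010}{29}\right) = \left(-18720\right) \frac{1119029}{29} = - \frac{20948222880}{29}$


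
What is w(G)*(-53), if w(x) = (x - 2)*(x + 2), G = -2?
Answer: 0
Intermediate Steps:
w(x) = (-2 + x)*(2 + x)
w(G)*(-53) = (-4 + (-2)²)*(-53) = (-4 + 4)*(-53) = 0*(-53) = 0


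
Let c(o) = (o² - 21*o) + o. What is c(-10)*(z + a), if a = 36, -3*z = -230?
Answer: 33800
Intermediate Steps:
z = 230/3 (z = -⅓*(-230) = 230/3 ≈ 76.667)
c(o) = o² - 20*o
c(-10)*(z + a) = (-10*(-20 - 10))*(230/3 + 36) = -10*(-30)*(338/3) = 300*(338/3) = 33800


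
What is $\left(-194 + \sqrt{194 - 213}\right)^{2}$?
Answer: $\left(194 - i \sqrt{19}\right)^{2} \approx 37617.0 - 1691.3 i$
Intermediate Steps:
$\left(-194 + \sqrt{194 - 213}\right)^{2} = \left(-194 + \sqrt{-19}\right)^{2} = \left(-194 + i \sqrt{19}\right)^{2}$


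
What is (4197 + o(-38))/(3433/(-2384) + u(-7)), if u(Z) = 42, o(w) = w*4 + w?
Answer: 9552688/96695 ≈ 98.792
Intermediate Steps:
o(w) = 5*w (o(w) = 4*w + w = 5*w)
(4197 + o(-38))/(3433/(-2384) + u(-7)) = (4197 + 5*(-38))/(3433/(-2384) + 42) = (4197 - 190)/(3433*(-1/2384) + 42) = 4007/(-3433/2384 + 42) = 4007/(96695/2384) = 4007*(2384/96695) = 9552688/96695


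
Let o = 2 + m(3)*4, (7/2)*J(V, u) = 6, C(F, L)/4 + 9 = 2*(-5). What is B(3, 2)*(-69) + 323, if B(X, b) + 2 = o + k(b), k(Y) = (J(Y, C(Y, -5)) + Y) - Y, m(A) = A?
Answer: -4363/7 ≈ -623.29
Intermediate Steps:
C(F, L) = -76 (C(F, L) = -36 + 4*(2*(-5)) = -36 + 4*(-10) = -36 - 40 = -76)
J(V, u) = 12/7 (J(V, u) = (2/7)*6 = 12/7)
k(Y) = 12/7 (k(Y) = (12/7 + Y) - Y = 12/7)
o = 14 (o = 2 + 3*4 = 2 + 12 = 14)
B(X, b) = 96/7 (B(X, b) = -2 + (14 + 12/7) = -2 + 110/7 = 96/7)
B(3, 2)*(-69) + 323 = (96/7)*(-69) + 323 = -6624/7 + 323 = -4363/7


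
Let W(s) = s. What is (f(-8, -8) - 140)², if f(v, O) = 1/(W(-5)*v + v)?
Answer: 20061441/1024 ≈ 19591.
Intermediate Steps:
f(v, O) = -1/(4*v) (f(v, O) = 1/(-5*v + v) = 1/(-4*v) = -1/(4*v))
(f(-8, -8) - 140)² = (-¼/(-8) - 140)² = (-¼*(-⅛) - 140)² = (1/32 - 140)² = (-4479/32)² = 20061441/1024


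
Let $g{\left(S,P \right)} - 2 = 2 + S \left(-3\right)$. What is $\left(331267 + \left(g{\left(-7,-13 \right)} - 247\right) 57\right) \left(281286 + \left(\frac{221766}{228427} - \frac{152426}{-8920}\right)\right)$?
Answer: $\frac{91310723792114633203}{1018784420} \approx 8.9627 \cdot 10^{10}$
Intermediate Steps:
$g{\left(S,P \right)} = 4 - 3 S$ ($g{\left(S,P \right)} = 2 + \left(2 + S \left(-3\right)\right) = 2 - \left(-2 + 3 S\right) = 4 - 3 S$)
$\left(331267 + \left(g{\left(-7,-13 \right)} - 247\right) 57\right) \left(281286 + \left(\frac{221766}{228427} - \frac{152426}{-8920}\right)\right) = \left(331267 + \left(\left(4 - -21\right) - 247\right) 57\right) \left(281286 + \left(\frac{221766}{228427} - \frac{152426}{-8920}\right)\right) = \left(331267 + \left(\left(4 + 21\right) - 247\right) 57\right) \left(281286 + \left(221766 \cdot \frac{1}{228427} - - \frac{76213}{4460}\right)\right) = \left(331267 + \left(25 - 247\right) 57\right) \left(281286 + \left(\frac{221766}{228427} + \frac{76213}{4460}\right)\right) = \left(331267 - 12654\right) \left(281286 + \frac{18398183311}{1018784420}\right) = \left(331267 - 12654\right) \frac{286588192547431}{1018784420} = 318613 \cdot \frac{286588192547431}{1018784420} = \frac{91310723792114633203}{1018784420}$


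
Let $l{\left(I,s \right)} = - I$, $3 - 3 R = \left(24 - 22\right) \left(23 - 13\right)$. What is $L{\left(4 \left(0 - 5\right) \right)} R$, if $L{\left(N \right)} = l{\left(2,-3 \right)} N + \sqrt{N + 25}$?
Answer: $- \frac{680}{3} - \frac{17 \sqrt{5}}{3} \approx -239.34$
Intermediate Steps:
$R = - \frac{17}{3}$ ($R = 1 - \frac{\left(24 - 22\right) \left(23 - 13\right)}{3} = 1 - \frac{2 \cdot 10}{3} = 1 - \frac{20}{3} = - \frac{17}{3} \approx -5.6667$)
$L{\left(N \right)} = \sqrt{25 + N} - 2 N$ ($L{\left(N \right)} = \left(-1\right) 2 N + \sqrt{N + 25} = - 2 N + \sqrt{25 + N} = \sqrt{25 + N} - 2 N$)
$L{\left(4 \left(0 - 5\right) \right)} R = \left(\sqrt{25 + 4 \left(0 - 5\right)} - 2 \cdot 4 \left(0 - 5\right)\right) \left(- \frac{17}{3}\right) = \left(\sqrt{25 + 4 \left(-5\right)} - 2 \cdot 4 \left(-5\right)\right) \left(- \frac{17}{3}\right) = \left(\sqrt{25 - 20} - -40\right) \left(- \frac{17}{3}\right) = \left(\sqrt{5} + 40\right) \left(- \frac{17}{3}\right) = \left(40 + \sqrt{5}\right) \left(- \frac{17}{3}\right) = - \frac{680}{3} - \frac{17 \sqrt{5}}{3}$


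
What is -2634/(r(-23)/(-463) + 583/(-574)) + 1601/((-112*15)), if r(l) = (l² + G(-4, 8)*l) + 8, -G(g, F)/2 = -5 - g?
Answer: 43523902551/34331920 ≈ 1267.7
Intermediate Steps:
G(g, F) = 10 + 2*g (G(g, F) = -2*(-5 - g) = 10 + 2*g)
r(l) = 8 + l² + 2*l (r(l) = (l² + (10 + 2*(-4))*l) + 8 = (l² + (10 - 8)*l) + 8 = (l² + 2*l) + 8 = 8 + l² + 2*l)
-2634/(r(-23)/(-463) + 583/(-574)) + 1601/((-112*15)) = -2634/((8 + (-23)² + 2*(-23))/(-463) + 583/(-574)) + 1601/((-112*15)) = -2634/((8 + 529 - 46)*(-1/463) + 583*(-1/574)) + 1601/(-1680) = -2634/(491*(-1/463) - 583/574) + 1601*(-1/1680) = -2634/(-491/463 - 583/574) - 1601/1680 = -2634/(-551763/265762) - 1601/1680 = -2634*(-265762/551763) - 1601/1680 = 233339036/183921 - 1601/1680 = 43523902551/34331920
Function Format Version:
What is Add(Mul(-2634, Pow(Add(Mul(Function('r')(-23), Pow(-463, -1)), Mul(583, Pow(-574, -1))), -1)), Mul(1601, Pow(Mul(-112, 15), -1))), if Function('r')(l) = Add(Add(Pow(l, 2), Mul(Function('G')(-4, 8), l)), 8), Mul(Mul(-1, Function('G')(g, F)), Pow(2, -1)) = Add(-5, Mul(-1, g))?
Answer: Rational(43523902551, 34331920) ≈ 1267.7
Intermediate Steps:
Function('G')(g, F) = Add(10, Mul(2, g)) (Function('G')(g, F) = Mul(-2, Add(-5, Mul(-1, g))) = Add(10, Mul(2, g)))
Function('r')(l) = Add(8, Pow(l, 2), Mul(2, l)) (Function('r')(l) = Add(Add(Pow(l, 2), Mul(Add(10, Mul(2, -4)), l)), 8) = Add(Add(Pow(l, 2), Mul(Add(10, -8), l)), 8) = Add(Add(Pow(l, 2), Mul(2, l)), 8) = Add(8, Pow(l, 2), Mul(2, l)))
Add(Mul(-2634, Pow(Add(Mul(Function('r')(-23), Pow(-463, -1)), Mul(583, Pow(-574, -1))), -1)), Mul(1601, Pow(Mul(-112, 15), -1))) = Add(Mul(-2634, Pow(Add(Mul(Add(8, Pow(-23, 2), Mul(2, -23)), Pow(-463, -1)), Mul(583, Pow(-574, -1))), -1)), Mul(1601, Pow(Mul(-112, 15), -1))) = Add(Mul(-2634, Pow(Add(Mul(Add(8, 529, -46), Rational(-1, 463)), Mul(583, Rational(-1, 574))), -1)), Mul(1601, Pow(-1680, -1))) = Add(Mul(-2634, Pow(Add(Mul(491, Rational(-1, 463)), Rational(-583, 574)), -1)), Mul(1601, Rational(-1, 1680))) = Add(Mul(-2634, Pow(Add(Rational(-491, 463), Rational(-583, 574)), -1)), Rational(-1601, 1680)) = Add(Mul(-2634, Pow(Rational(-551763, 265762), -1)), Rational(-1601, 1680)) = Add(Mul(-2634, Rational(-265762, 551763)), Rational(-1601, 1680)) = Add(Rational(233339036, 183921), Rational(-1601, 1680)) = Rational(43523902551, 34331920)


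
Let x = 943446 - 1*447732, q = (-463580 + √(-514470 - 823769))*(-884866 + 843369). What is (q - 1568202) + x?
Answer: 19236106772 - 290479*I*√27311 ≈ 1.9236e+10 - 4.8005e+7*I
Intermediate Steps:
q = 19237179260 - 290479*I*√27311 (q = (-463580 + √(-1338239))*(-41497) = (-463580 + 7*I*√27311)*(-41497) = 19237179260 - 290479*I*√27311 ≈ 1.9237e+10 - 4.8005e+7*I)
x = 495714 (x = 943446 - 447732 = 495714)
(q - 1568202) + x = ((19237179260 - 290479*I*√27311) - 1568202) + 495714 = (19235611058 - 290479*I*√27311) + 495714 = 19236106772 - 290479*I*√27311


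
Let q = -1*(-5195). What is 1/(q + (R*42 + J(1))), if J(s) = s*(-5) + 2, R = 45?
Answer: 1/7082 ≈ 0.00014120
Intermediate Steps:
J(s) = 2 - 5*s (J(s) = -5*s + 2 = 2 - 5*s)
q = 5195
1/(q + (R*42 + J(1))) = 1/(5195 + (45*42 + (2 - 5*1))) = 1/(5195 + (1890 + (2 - 5))) = 1/(5195 + (1890 - 3)) = 1/(5195 + 1887) = 1/7082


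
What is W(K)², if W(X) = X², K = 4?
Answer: 256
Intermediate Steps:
W(K)² = (4²)² = 16² = 256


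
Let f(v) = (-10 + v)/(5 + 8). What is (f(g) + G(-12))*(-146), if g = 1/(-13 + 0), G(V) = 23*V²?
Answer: -81701162/169 ≈ -4.8344e+5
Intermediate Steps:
g = -1/13 (g = 1/(-13) = -1/13 ≈ -0.076923)
f(v) = -10/13 + v/13 (f(v) = (-10 + v)/13 = (-10 + v)*(1/13) = -10/13 + v/13)
(f(g) + G(-12))*(-146) = ((-10/13 + (1/13)*(-1/13)) + 23*(-12)²)*(-146) = ((-10/13 - 1/169) + 23*144)*(-146) = (-131/169 + 3312)*(-146) = (559597/169)*(-146) = -81701162/169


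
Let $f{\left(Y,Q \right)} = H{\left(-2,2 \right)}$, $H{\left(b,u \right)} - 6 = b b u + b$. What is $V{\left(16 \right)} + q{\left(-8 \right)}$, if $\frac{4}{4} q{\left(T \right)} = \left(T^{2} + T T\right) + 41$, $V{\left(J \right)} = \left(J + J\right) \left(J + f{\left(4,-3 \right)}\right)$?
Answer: $1065$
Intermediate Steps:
$H{\left(b,u \right)} = 6 + b + u b^{2}$ ($H{\left(b,u \right)} = 6 + \left(b b u + b\right) = 6 + \left(b^{2} u + b\right) = 6 + \left(u b^{2} + b\right) = 6 + \left(b + u b^{2}\right) = 6 + b + u b^{2}$)
$f{\left(Y,Q \right)} = 12$ ($f{\left(Y,Q \right)} = 6 - 2 + 2 \left(-2\right)^{2} = 6 - 2 + 2 \cdot 4 = 6 - 2 + 8 = 12$)
$V{\left(J \right)} = 2 J \left(12 + J\right)$ ($V{\left(J \right)} = \left(J + J\right) \left(J + 12\right) = 2 J \left(12 + J\right)$)
$q{\left(T \right)} = 41 + 2 T^{2}$ ($q{\left(T \right)} = \left(T^{2} + T T\right) + 41 = \left(T^{2} + T^{2}\right) + 41 = 2 T^{2} + 41 = 41 + 2 T^{2}$)
$V{\left(16 \right)} + q{\left(-8 \right)} = 2 \cdot 16 \left(12 + 16\right) + \left(41 + 2 \left(-8\right)^{2}\right) = 2 \cdot 16 \cdot 28 + \left(41 + 2 \cdot 64\right) = 896 + \left(41 + 128\right) = 896 + 169 = 1065$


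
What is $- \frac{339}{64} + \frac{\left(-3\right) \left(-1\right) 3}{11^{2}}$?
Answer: $- \frac{40443}{7744} \approx -5.2225$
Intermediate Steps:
$- \frac{339}{64} + \frac{\left(-3\right) \left(-1\right) 3}{11^{2}} = \left(-339\right) \frac{1}{64} + \frac{3 \cdot 3}{121} = - \frac{339}{64} + 9 \cdot \frac{1}{121} = - \frac{339}{64} + \frac{9}{121} = - \frac{40443}{7744}$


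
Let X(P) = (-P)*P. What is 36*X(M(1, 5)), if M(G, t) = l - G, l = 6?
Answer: -900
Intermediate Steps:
M(G, t) = 6 - G
X(P) = -P²
36*X(M(1, 5)) = 36*(-(6 - 1*1)²) = 36*(-(6 - 1)²) = 36*(-1*5²) = 36*(-1*25) = 36*(-25) = -900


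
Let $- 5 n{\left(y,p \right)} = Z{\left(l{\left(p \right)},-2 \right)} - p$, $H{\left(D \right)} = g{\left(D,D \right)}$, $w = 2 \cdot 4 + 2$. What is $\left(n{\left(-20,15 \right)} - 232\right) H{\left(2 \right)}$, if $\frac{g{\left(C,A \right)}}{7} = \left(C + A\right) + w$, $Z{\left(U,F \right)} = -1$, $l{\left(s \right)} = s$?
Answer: $- \frac{112112}{5} \approx -22422.0$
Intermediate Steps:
$w = 10$ ($w = 8 + 2 = 10$)
$g{\left(C,A \right)} = 70 + 7 A + 7 C$ ($g{\left(C,A \right)} = 7 \left(\left(C + A\right) + 10\right) = 7 \left(\left(A + C\right) + 10\right) = 7 \left(10 + A + C\right) = 70 + 7 A + 7 C$)
$H{\left(D \right)} = 70 + 14 D$ ($H{\left(D \right)} = 70 + 7 D + 7 D = 70 + 14 D$)
$n{\left(y,p \right)} = \frac{1}{5} + \frac{p}{5}$ ($n{\left(y,p \right)} = - \frac{-1 - p}{5} = \frac{1}{5} + \frac{p}{5}$)
$\left(n{\left(-20,15 \right)} - 232\right) H{\left(2 \right)} = \left(\left(\frac{1}{5} + \frac{1}{5} \cdot 15\right) - 232\right) \left(70 + 14 \cdot 2\right) = \left(\left(\frac{1}{5} + 3\right) - 232\right) \left(70 + 28\right) = \left(\frac{16}{5} - 232\right) 98 = \left(- \frac{1144}{5}\right) 98 = - \frac{112112}{5}$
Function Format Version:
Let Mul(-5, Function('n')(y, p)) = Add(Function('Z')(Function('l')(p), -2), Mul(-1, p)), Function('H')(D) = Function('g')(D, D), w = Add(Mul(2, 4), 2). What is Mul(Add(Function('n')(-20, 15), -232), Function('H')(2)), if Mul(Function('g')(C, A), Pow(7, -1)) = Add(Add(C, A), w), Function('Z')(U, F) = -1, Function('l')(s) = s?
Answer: Rational(-112112, 5) ≈ -22422.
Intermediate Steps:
w = 10 (w = Add(8, 2) = 10)
Function('g')(C, A) = Add(70, Mul(7, A), Mul(7, C)) (Function('g')(C, A) = Mul(7, Add(Add(C, A), 10)) = Mul(7, Add(Add(A, C), 10)) = Mul(7, Add(10, A, C)) = Add(70, Mul(7, A), Mul(7, C)))
Function('H')(D) = Add(70, Mul(14, D)) (Function('H')(D) = Add(70, Mul(7, D), Mul(7, D)) = Add(70, Mul(14, D)))
Function('n')(y, p) = Add(Rational(1, 5), Mul(Rational(1, 5), p)) (Function('n')(y, p) = Mul(Rational(-1, 5), Add(-1, Mul(-1, p))) = Add(Rational(1, 5), Mul(Rational(1, 5), p)))
Mul(Add(Function('n')(-20, 15), -232), Function('H')(2)) = Mul(Add(Add(Rational(1, 5), Mul(Rational(1, 5), 15)), -232), Add(70, Mul(14, 2))) = Mul(Add(Add(Rational(1, 5), 3), -232), Add(70, 28)) = Mul(Add(Rational(16, 5), -232), 98) = Mul(Rational(-1144, 5), 98) = Rational(-112112, 5)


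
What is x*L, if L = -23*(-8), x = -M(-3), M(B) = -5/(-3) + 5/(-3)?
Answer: 0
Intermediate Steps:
M(B) = 0 (M(B) = -5*(-⅓) + 5*(-⅓) = 5/3 - 5/3 = 0)
x = 0 (x = -1*0 = 0)
L = 184
x*L = 0*184 = 0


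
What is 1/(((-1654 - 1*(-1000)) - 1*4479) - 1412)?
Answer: -1/6545 ≈ -0.00015279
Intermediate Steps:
1/(((-1654 - 1*(-1000)) - 1*4479) - 1412) = 1/(((-1654 + 1000) - 4479) - 1412) = 1/((-654 - 4479) - 1412) = 1/(-5133 - 1412) = 1/(-6545) = -1/6545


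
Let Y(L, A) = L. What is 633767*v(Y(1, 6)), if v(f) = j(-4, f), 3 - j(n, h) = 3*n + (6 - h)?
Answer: 6337670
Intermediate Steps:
j(n, h) = -3 + h - 3*n (j(n, h) = 3 - (3*n + (6 - h)) = 3 - (6 - h + 3*n) = 3 + (-6 + h - 3*n) = -3 + h - 3*n)
v(f) = 9 + f (v(f) = -3 + f - 3*(-4) = -3 + f + 12 = 9 + f)
633767*v(Y(1, 6)) = 633767*(9 + 1) = 633767*10 = 6337670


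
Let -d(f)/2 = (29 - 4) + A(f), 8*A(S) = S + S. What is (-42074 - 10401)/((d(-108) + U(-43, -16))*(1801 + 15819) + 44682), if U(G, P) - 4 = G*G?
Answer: -52475/32765022 ≈ -0.0016016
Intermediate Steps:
A(S) = S/4 (A(S) = (S + S)/8 = (2*S)/8 = S/4)
U(G, P) = 4 + G² (U(G, P) = 4 + G*G = 4 + G²)
d(f) = -50 - f/2 (d(f) = -2*((29 - 4) + f/4) = -2*(25 + f/4) = -50 - f/2)
(-42074 - 10401)/((d(-108) + U(-43, -16))*(1801 + 15819) + 44682) = (-42074 - 10401)/(((-50 - ½*(-108)) + (4 + (-43)²))*(1801 + 15819) + 44682) = -52475/(((-50 + 54) + (4 + 1849))*17620 + 44682) = -52475/((4 + 1853)*17620 + 44682) = -52475/(1857*17620 + 44682) = -52475/(32720340 + 44682) = -52475/32765022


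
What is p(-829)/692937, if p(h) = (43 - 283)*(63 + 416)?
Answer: -38320/230979 ≈ -0.16590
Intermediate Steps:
p(h) = -114960 (p(h) = -240*479 = -114960)
p(-829)/692937 = -114960/692937 = -114960*1/692937 = -38320/230979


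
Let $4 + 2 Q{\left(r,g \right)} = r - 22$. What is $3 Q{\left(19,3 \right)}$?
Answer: $- \frac{21}{2} \approx -10.5$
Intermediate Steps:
$Q{\left(r,g \right)} = -13 + \frac{r}{2}$ ($Q{\left(r,g \right)} = -2 + \frac{r - 22}{2} = -2 + \frac{-22 + r}{2} = -2 + \left(-11 + \frac{r}{2}\right) = -13 + \frac{r}{2}$)
$3 Q{\left(19,3 \right)} = 3 \left(-13 + \frac{1}{2} \cdot 19\right) = 3 \left(-13 + \frac{19}{2}\right) = 3 \left(- \frac{7}{2}\right) = - \frac{21}{2}$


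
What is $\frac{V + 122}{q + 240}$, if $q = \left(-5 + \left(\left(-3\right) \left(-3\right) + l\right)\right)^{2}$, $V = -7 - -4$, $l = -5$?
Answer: $\frac{119}{241} \approx 0.49378$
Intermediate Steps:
$V = -3$ ($V = -7 + 4 = -3$)
$q = 1$ ($q = \left(-5 - -4\right)^{2} = \left(-5 + \left(9 - 5\right)\right)^{2} = \left(-5 + 4\right)^{2} = \left(-1\right)^{2} = 1$)
$\frac{V + 122}{q + 240} = \frac{-3 + 122}{1 + 240} = \frac{119}{241}$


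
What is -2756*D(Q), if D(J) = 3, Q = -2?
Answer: -8268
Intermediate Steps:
-2756*D(Q) = -2756*3 = -8268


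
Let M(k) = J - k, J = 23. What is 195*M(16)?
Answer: 1365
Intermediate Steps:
M(k) = 23 - k
195*M(16) = 195*(23 - 1*16) = 195*(23 - 16) = 195*7 = 1365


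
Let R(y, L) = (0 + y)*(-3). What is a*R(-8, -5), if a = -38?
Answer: -912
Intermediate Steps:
R(y, L) = -3*y (R(y, L) = y*(-3) = -3*y)
a*R(-8, -5) = -(-114)*(-8) = -38*24 = -912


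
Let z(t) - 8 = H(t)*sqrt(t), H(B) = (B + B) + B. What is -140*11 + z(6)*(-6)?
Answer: -1588 - 108*sqrt(6) ≈ -1852.5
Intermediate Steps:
H(B) = 3*B (H(B) = 2*B + B = 3*B)
z(t) = 8 + 3*t**(3/2) (z(t) = 8 + (3*t)*sqrt(t) = 8 + 3*t**(3/2))
-140*11 + z(6)*(-6) = -140*11 + (8 + 3*6**(3/2))*(-6) = -1540 + (8 + 3*(6*sqrt(6)))*(-6) = -1540 + (8 + 18*sqrt(6))*(-6) = -1540 + (-48 - 108*sqrt(6)) = -1588 - 108*sqrt(6)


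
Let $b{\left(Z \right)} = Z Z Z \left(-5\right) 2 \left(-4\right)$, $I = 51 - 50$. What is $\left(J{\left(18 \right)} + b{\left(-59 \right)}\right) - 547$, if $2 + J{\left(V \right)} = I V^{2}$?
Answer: $-8215385$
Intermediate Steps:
$I = 1$ ($I = 51 - 50 = 1$)
$J{\left(V \right)} = -2 + V^{2}$ ($J{\left(V \right)} = -2 + 1 V^{2} = -2 + V^{2}$)
$b{\left(Z \right)} = 40 Z^{3}$ ($b{\left(Z \right)} = Z Z^{2} \left(-5\right) 2 \left(-4\right) = Z \left(- 5 Z^{2}\right) 2 \left(-4\right) = - 5 Z^{3} \cdot 2 \left(-4\right) = - 10 Z^{3} \left(-4\right) = 40 Z^{3}$)
$\left(J{\left(18 \right)} + b{\left(-59 \right)}\right) - 547 = \left(\left(-2 + 18^{2}\right) + 40 \left(-59\right)^{3}\right) - 547 = \left(\left(-2 + 324\right) + 40 \left(-205379\right)\right) - 547 = \left(322 - 8215160\right) - 547 = -8214838 - 547 = -8215385$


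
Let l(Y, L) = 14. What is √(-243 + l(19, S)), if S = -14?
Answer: I*√229 ≈ 15.133*I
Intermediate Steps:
√(-243 + l(19, S)) = √(-243 + 14) = √(-229) = I*√229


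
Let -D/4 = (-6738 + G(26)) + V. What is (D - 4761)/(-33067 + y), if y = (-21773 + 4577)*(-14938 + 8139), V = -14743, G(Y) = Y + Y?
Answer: 80955/116882537 ≈ 0.00069262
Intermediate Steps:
G(Y) = 2*Y
y = 116915604 (y = -17196*(-6799) = 116915604)
D = 85716 (D = -4*((-6738 + 2*26) - 14743) = -4*((-6738 + 52) - 14743) = -4*(-6686 - 14743) = -4*(-21429) = 85716)
(D - 4761)/(-33067 + y) = (85716 - 4761)/(-33067 + 116915604) = 80955/116882537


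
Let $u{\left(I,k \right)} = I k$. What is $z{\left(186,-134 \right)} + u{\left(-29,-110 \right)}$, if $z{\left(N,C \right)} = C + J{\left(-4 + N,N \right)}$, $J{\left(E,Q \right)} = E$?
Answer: $3238$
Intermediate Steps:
$z{\left(N,C \right)} = -4 + C + N$ ($z{\left(N,C \right)} = C + \left(-4 + N\right) = -4 + C + N$)
$z{\left(186,-134 \right)} + u{\left(-29,-110 \right)} = \left(-4 - 134 + 186\right) - -3190 = 48 + 3190 = 3238$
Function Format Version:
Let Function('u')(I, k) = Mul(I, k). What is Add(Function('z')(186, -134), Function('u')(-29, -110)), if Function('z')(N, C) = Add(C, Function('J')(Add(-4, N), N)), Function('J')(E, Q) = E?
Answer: 3238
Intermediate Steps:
Function('z')(N, C) = Add(-4, C, N) (Function('z')(N, C) = Add(C, Add(-4, N)) = Add(-4, C, N))
Add(Function('z')(186, -134), Function('u')(-29, -110)) = Add(Add(-4, -134, 186), Mul(-29, -110)) = Add(48, 3190) = 3238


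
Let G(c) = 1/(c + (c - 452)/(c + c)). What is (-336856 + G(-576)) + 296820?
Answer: -6631203004/165631 ≈ -40036.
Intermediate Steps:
G(c) = 1/(c + (-452 + c)/(2*c)) (G(c) = 1/(c + (-452 + c)/((2*c))) = 1/(c + (-452 + c)*(1/(2*c))) = 1/(c + (-452 + c)/(2*c)))
(-336856 + G(-576)) + 296820 = (-336856 + 2*(-576)/(-452 - 576 + 2*(-576)²)) + 296820 = (-336856 + 2*(-576)/(-452 - 576 + 2*331776)) + 296820 = (-336856 + 2*(-576)/(-452 - 576 + 663552)) + 296820 = (-336856 + 2*(-576)/662524) + 296820 = (-336856 + 2*(-576)*(1/662524)) + 296820 = (-336856 - 288/165631) + 296820 = -55793796424/165631 + 296820 = -6631203004/165631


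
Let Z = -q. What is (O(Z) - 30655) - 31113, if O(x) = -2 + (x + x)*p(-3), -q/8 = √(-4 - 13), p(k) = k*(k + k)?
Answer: -61770 + 288*I*√17 ≈ -61770.0 + 1187.5*I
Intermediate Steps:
p(k) = 2*k² (p(k) = k*(2*k) = 2*k²)
q = -8*I*√17 (q = -8*√(-4 - 13) = -8*I*√17 ≈ -32.985*I)
Z = 8*I*√17 (Z = -(-8)*I*√17 = 8*I*√17 ≈ 32.985*I)
O(x) = -2 + 36*x (O(x) = -2 + (x + x)*(2*(-3)²) = -2 + (2*x)*(2*9) = -2 + (2*x)*18 = -2 + 36*x)
(O(Z) - 30655) - 31113 = ((-2 + 36*(8*I*√17)) - 30655) - 31113 = ((-2 + 288*I*√17) - 30655) - 31113 = (-30657 + 288*I*√17) - 31113 = -61770 + 288*I*√17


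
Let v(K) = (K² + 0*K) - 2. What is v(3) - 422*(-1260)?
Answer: 531727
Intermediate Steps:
v(K) = -2 + K² (v(K) = (K² + 0) - 2 = K² - 2 = -2 + K²)
v(3) - 422*(-1260) = (-2 + 3²) - 422*(-1260) = (-2 + 9) + 531720 = 7 + 531720 = 531727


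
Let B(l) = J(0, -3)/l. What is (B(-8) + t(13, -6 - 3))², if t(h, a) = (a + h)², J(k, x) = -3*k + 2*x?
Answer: 4489/16 ≈ 280.56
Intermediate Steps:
B(l) = -6/l (B(l) = (-3*0 + 2*(-3))/l = (0 - 6)/l = -6/l)
(B(-8) + t(13, -6 - 3))² = (-6/(-8) + ((-6 - 3) + 13)²)² = (-6*(-⅛) + (-9 + 13)²)² = (¾ + 4²)² = (¾ + 16)² = (67/4)² = 4489/16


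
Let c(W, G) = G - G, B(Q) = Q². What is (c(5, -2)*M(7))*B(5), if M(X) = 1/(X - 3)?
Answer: 0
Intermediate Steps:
M(X) = 1/(-3 + X)
c(W, G) = 0
(c(5, -2)*M(7))*B(5) = (0/(-3 + 7))*5² = (0/4)*25 = (0*(¼))*25 = 0*25 = 0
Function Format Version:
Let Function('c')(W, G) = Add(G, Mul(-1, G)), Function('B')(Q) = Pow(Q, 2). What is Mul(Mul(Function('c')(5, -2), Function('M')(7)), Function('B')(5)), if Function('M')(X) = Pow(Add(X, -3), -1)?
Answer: 0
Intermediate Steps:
Function('M')(X) = Pow(Add(-3, X), -1)
Function('c')(W, G) = 0
Mul(Mul(Function('c')(5, -2), Function('M')(7)), Function('B')(5)) = Mul(Mul(0, Pow(Add(-3, 7), -1)), Pow(5, 2)) = Mul(Mul(0, Pow(4, -1)), 25) = Mul(Mul(0, Rational(1, 4)), 25) = Mul(0, 25) = 0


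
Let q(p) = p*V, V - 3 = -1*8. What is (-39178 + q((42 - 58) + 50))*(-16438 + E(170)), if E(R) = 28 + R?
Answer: 639011520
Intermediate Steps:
V = -5 (V = 3 - 1*8 = 3 - 8 = -5)
q(p) = -5*p (q(p) = p*(-5) = -5*p)
(-39178 + q((42 - 58) + 50))*(-16438 + E(170)) = (-39178 - 5*((42 - 58) + 50))*(-16438 + (28 + 170)) = (-39178 - 5*(-16 + 50))*(-16438 + 198) = (-39178 - 5*34)*(-16240) = (-39178 - 170)*(-16240) = -39348*(-16240) = 639011520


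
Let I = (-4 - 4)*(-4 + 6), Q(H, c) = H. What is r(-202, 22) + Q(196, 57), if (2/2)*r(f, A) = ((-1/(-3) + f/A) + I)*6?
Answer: 516/11 ≈ 46.909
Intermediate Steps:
I = -16 (I = -8*2 = -16)
r(f, A) = -94 + 6*f/A (r(f, A) = ((-1/(-3) + f/A) - 16)*6 = ((-1*(-⅓) + f/A) - 16)*6 = ((⅓ + f/A) - 16)*6 = (-47/3 + f/A)*6 = -94 + 6*f/A)
r(-202, 22) + Q(196, 57) = (-94 + 6*(-202)/22) + 196 = (-94 + 6*(-202)*(1/22)) + 196 = (-94 - 606/11) + 196 = -1640/11 + 196 = 516/11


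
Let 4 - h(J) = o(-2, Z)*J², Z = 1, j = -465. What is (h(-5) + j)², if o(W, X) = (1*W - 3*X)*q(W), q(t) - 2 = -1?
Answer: 112896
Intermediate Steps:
q(t) = 1 (q(t) = 2 - 1 = 1)
o(W, X) = W - 3*X (o(W, X) = (1*W - 3*X)*1 = (W - 3*X)*1 = W - 3*X)
h(J) = 4 + 5*J² (h(J) = 4 - (-2 - 3*1)*J² = 4 - (-2 - 3)*J² = 4 - (-5)*J² = 4 + 5*J²)
(h(-5) + j)² = ((4 + 5*(-5)²) - 465)² = ((4 + 5*25) - 465)² = ((4 + 125) - 465)² = (129 - 465)² = (-336)² = 112896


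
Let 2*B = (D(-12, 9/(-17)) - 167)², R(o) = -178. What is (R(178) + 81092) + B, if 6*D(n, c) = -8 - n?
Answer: 1705453/18 ≈ 94747.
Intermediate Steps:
D(n, c) = -4/3 - n/6 (D(n, c) = (-8 - n)/6 = -4/3 - n/6)
B = 249001/18 (B = ((-4/3 - ⅙*(-12)) - 167)²/2 = ((-4/3 + 2) - 167)²/2 = (⅔ - 167)²/2 = (-499/3)²/2 = (½)*(249001/9) = 249001/18 ≈ 13833.)
(R(178) + 81092) + B = (-178 + 81092) + 249001/18 = 80914 + 249001/18 = 1705453/18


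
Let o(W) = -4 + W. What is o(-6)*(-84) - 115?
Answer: 725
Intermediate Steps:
o(-6)*(-84) - 115 = (-4 - 6)*(-84) - 115 = -10*(-84) - 115 = 840 - 115 = 725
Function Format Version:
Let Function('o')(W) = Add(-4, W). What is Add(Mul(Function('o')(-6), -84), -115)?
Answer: 725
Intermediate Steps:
Add(Mul(Function('o')(-6), -84), -115) = Add(Mul(Add(-4, -6), -84), -115) = Add(Mul(-10, -84), -115) = Add(840, -115) = 725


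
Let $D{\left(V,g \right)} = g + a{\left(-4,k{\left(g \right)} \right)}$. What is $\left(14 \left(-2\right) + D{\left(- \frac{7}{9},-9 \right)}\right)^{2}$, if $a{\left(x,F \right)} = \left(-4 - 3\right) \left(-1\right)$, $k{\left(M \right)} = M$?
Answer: $900$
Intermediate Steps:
$a{\left(x,F \right)} = 7$ ($a{\left(x,F \right)} = \left(-7\right) \left(-1\right) = 7$)
$D{\left(V,g \right)} = 7 + g$ ($D{\left(V,g \right)} = g + 7 = 7 + g$)
$\left(14 \left(-2\right) + D{\left(- \frac{7}{9},-9 \right)}\right)^{2} = \left(14 \left(-2\right) + \left(7 - 9\right)\right)^{2} = \left(-28 - 2\right)^{2} = \left(-30\right)^{2} = 900$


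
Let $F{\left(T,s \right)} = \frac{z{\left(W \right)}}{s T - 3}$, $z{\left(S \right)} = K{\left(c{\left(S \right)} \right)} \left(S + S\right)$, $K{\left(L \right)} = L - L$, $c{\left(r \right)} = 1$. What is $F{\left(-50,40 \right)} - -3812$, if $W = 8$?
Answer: $3812$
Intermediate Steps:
$K{\left(L \right)} = 0$
$z{\left(S \right)} = 0$ ($z{\left(S \right)} = 0 \left(S + S\right) = 0 \cdot 2 S = 0$)
$F{\left(T,s \right)} = 0$ ($F{\left(T,s \right)} = \frac{0}{s T - 3} = \frac{0}{T s - 3} = \frac{0}{-3 + T s} = 0$)
$F{\left(-50,40 \right)} - -3812 = 0 - -3812 = 0 + 3812 = 3812$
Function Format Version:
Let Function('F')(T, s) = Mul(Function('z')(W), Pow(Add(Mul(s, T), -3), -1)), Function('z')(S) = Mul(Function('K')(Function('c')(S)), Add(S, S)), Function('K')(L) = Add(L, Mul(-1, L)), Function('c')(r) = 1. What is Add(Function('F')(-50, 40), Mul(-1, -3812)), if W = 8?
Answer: 3812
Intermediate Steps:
Function('K')(L) = 0
Function('z')(S) = 0 (Function('z')(S) = Mul(0, Add(S, S)) = Mul(0, Mul(2, S)) = 0)
Function('F')(T, s) = 0 (Function('F')(T, s) = Mul(0, Pow(Add(Mul(s, T), -3), -1)) = Mul(0, Pow(Add(Mul(T, s), -3), -1)) = Mul(0, Pow(Add(-3, Mul(T, s)), -1)) = 0)
Add(Function('F')(-50, 40), Mul(-1, -3812)) = Add(0, Mul(-1, -3812)) = Add(0, 3812) = 3812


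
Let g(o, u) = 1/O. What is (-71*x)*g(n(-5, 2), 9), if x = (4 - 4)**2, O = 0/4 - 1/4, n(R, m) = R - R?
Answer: 0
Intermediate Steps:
n(R, m) = 0
O = -1/4 (O = 0*(1/4) - 1*1/4 = 0 - 1/4 = -1/4 ≈ -0.25000)
g(o, u) = -4 (g(o, u) = 1/(-1/4) = -4)
x = 0 (x = 0**2 = 0)
(-71*x)*g(n(-5, 2), 9) = -71*0*(-4) = 0*(-4) = 0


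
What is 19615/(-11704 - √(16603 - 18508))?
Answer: -229573960/136985521 + 19615*I*√1905/136985521 ≈ -1.6759 + 0.0062497*I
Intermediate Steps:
19615/(-11704 - √(16603 - 18508)) = 19615/(-11704 - √(-1905)) = 19615/(-11704 - I*√1905)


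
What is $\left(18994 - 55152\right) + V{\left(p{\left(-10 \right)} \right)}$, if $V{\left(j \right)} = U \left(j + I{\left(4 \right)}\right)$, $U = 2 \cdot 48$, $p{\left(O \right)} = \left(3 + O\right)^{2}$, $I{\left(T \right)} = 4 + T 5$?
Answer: $-29150$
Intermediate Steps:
$I{\left(T \right)} = 4 + 5 T$
$U = 96$
$V{\left(j \right)} = 2304 + 96 j$ ($V{\left(j \right)} = 96 \left(j + \left(4 + 5 \cdot 4\right)\right) = 96 \left(j + \left(4 + 20\right)\right) = 96 \left(j + 24\right) = 96 \left(24 + j\right) = 2304 + 96 j$)
$\left(18994 - 55152\right) + V{\left(p{\left(-10 \right)} \right)} = \left(18994 - 55152\right) + \left(2304 + 96 \left(3 - 10\right)^{2}\right) = -36158 + \left(2304 + 96 \left(-7\right)^{2}\right) = -36158 + \left(2304 + 96 \cdot 49\right) = -36158 + \left(2304 + 4704\right) = -36158 + 7008 = -29150$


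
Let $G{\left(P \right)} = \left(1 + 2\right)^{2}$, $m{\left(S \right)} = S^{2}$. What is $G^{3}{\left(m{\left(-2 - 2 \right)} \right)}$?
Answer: $729$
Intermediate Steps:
$G{\left(P \right)} = 9$ ($G{\left(P \right)} = 3^{2} = 9$)
$G^{3}{\left(m{\left(-2 - 2 \right)} \right)} = 9^{3} = 729$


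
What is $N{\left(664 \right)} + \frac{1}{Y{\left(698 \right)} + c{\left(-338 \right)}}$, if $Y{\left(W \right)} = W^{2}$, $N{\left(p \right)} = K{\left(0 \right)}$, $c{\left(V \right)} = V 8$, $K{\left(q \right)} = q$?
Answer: $\frac{1}{484500} \approx 2.064 \cdot 10^{-6}$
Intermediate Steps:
$c{\left(V \right)} = 8 V$
$N{\left(p \right)} = 0$
$N{\left(664 \right)} + \frac{1}{Y{\left(698 \right)} + c{\left(-338 \right)}} = 0 + \frac{1}{698^{2} + 8 \left(-338\right)} = 0 + \frac{1}{487204 - 2704} = 0 + \frac{1}{484500} = \frac{1}{484500}$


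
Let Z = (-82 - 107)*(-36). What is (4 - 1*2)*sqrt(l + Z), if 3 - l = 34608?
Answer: 6*I*sqrt(3089) ≈ 333.47*I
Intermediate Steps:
l = -34605 (l = 3 - 1*34608 = 3 - 34608 = -34605)
Z = 6804 (Z = -189*(-36) = 6804)
(4 - 1*2)*sqrt(l + Z) = (4 - 1*2)*sqrt(-34605 + 6804) = (4 - 2)*sqrt(-27801) = 2*(3*I*sqrt(3089)) = 6*I*sqrt(3089)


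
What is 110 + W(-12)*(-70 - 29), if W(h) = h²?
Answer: -14146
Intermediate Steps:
110 + W(-12)*(-70 - 29) = 110 + (-12)²*(-70 - 29) = 110 + 144*(-99) = 110 - 14256 = -14146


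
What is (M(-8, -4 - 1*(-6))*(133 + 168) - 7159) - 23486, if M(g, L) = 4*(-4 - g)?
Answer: -25829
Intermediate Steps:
M(g, L) = -16 - 4*g
(M(-8, -4 - 1*(-6))*(133 + 168) - 7159) - 23486 = ((-16 - 4*(-8))*(133 + 168) - 7159) - 23486 = ((-16 + 32)*301 - 7159) - 23486 = (16*301 - 7159) - 23486 = (4816 - 7159) - 23486 = -2343 - 23486 = -25829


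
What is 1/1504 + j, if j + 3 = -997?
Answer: -1503999/1504 ≈ -1000.0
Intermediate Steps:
j = -1000 (j = -3 - 997 = -1000)
1/1504 + j = 1/1504 - 1000 = -1503999/1504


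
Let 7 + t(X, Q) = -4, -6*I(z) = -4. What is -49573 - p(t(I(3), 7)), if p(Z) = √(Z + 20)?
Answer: -49576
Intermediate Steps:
I(z) = ⅔ (I(z) = -⅙*(-4) = ⅔)
t(X, Q) = -11 (t(X, Q) = -7 - 4 = -11)
p(Z) = √(20 + Z)
-49573 - p(t(I(3), 7)) = -49573 - √(20 - 11) = -49573 - √9 = -49573 - 1*3 = -49573 - 3 = -49576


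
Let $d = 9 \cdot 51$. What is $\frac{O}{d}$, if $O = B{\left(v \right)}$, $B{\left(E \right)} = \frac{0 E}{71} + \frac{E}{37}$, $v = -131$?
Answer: $- \frac{131}{16983} \approx -0.0077136$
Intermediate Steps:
$B{\left(E \right)} = \frac{E}{37}$ ($B{\left(E \right)} = 0 \cdot \frac{1}{71} + E \frac{1}{37} = 0 + \frac{E}{37} = \frac{E}{37}$)
$O = - \frac{131}{37}$ ($O = \frac{1}{37} \left(-131\right) = - \frac{131}{37} \approx -3.5405$)
$d = 459$
$\frac{O}{d} = - \frac{131}{37 \cdot 459} = \left(- \frac{131}{37}\right) \frac{1}{459} = - \frac{131}{16983}$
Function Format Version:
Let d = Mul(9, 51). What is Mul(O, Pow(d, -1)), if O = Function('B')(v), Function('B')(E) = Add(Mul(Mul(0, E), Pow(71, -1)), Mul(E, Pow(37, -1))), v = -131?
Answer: Rational(-131, 16983) ≈ -0.0077136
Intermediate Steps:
Function('B')(E) = Mul(Rational(1, 37), E) (Function('B')(E) = Add(Mul(0, Rational(1, 71)), Mul(E, Rational(1, 37))) = Add(0, Mul(Rational(1, 37), E)) = Mul(Rational(1, 37), E))
O = Rational(-131, 37) (O = Mul(Rational(1, 37), -131) = Rational(-131, 37) ≈ -3.5405)
d = 459
Mul(O, Pow(d, -1)) = Mul(Rational(-131, 37), Pow(459, -1)) = Mul(Rational(-131, 37), Rational(1, 459)) = Rational(-131, 16983)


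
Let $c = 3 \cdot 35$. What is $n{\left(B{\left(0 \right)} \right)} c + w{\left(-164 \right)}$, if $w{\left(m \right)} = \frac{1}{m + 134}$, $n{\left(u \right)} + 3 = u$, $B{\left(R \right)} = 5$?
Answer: $\frac{6299}{30} \approx 209.97$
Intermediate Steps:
$n{\left(u \right)} = -3 + u$
$c = 105$
$w{\left(m \right)} = \frac{1}{134 + m}$
$n{\left(B{\left(0 \right)} \right)} c + w{\left(-164 \right)} = \left(-3 + 5\right) 105 + \frac{1}{134 - 164} = 2 \cdot 105 + \frac{1}{-30} = 210 - \frac{1}{30} = \frac{6299}{30}$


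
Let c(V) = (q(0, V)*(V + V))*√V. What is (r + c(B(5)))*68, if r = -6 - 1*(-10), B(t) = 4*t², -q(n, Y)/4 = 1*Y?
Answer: -54399728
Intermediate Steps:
q(n, Y) = -4*Y
r = 4 (r = -6 + 10 = 4)
c(V) = -8*V^(5/2) (c(V) = ((-4*V)*(V + V))*√V = ((-4*V)*(2*V))*√V = (-8*V²)*√V = -8*V^(5/2))
(r + c(B(5)))*68 = (4 - 8*(4*5²)^(5/2))*68 = (4 - 8*(4*25)^(5/2))*68 = (4 - 8*100^(5/2))*68 = (4 - 8*100000)*68 = (4 - 800000)*68 = -799996*68 = -54399728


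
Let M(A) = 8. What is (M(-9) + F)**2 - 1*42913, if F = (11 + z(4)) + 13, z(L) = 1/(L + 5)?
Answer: -3392432/81 ≈ -41882.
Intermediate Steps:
z(L) = 1/(5 + L)
F = 217/9 (F = (11 + 1/(5 + 4)) + 13 = (11 + 1/9) + 13 = 100/9 + 13 = 217/9 ≈ 24.111)
(M(-9) + F)**2 - 1*42913 = (8 + 217/9)**2 - 1*42913 = (289/9)**2 - 42913 = 83521/81 - 42913 = -3392432/81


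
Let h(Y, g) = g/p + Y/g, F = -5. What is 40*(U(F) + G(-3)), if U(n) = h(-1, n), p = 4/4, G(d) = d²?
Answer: 168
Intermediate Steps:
p = 1 (p = 4*(¼) = 1)
h(Y, g) = g + Y/g (h(Y, g) = g/1 + Y/g = g*1 + Y/g = g + Y/g)
U(n) = n - 1/n
40*(U(F) + G(-3)) = 40*((-5 - 1/(-5)) + (-3)²) = 40*((-5 - 1*(-⅕)) + 9) = 40*((-5 + ⅕) + 9) = 40*(-24/5 + 9) = 40*(21/5) = 168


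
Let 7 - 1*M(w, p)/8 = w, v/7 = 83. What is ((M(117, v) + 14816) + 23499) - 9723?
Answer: 27712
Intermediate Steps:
v = 581 (v = 7*83 = 581)
M(w, p) = 56 - 8*w
((M(117, v) + 14816) + 23499) - 9723 = (((56 - 8*117) + 14816) + 23499) - 9723 = (((56 - 936) + 14816) + 23499) - 9723 = ((-880 + 14816) + 23499) - 9723 = (13936 + 23499) - 9723 = 37435 - 9723 = 27712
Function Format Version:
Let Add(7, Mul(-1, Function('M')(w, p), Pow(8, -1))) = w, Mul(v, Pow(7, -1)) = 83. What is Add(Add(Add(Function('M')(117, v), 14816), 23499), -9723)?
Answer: 27712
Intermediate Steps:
v = 581 (v = Mul(7, 83) = 581)
Function('M')(w, p) = Add(56, Mul(-8, w))
Add(Add(Add(Function('M')(117, v), 14816), 23499), -9723) = Add(Add(Add(Add(56, Mul(-8, 117)), 14816), 23499), -9723) = Add(Add(Add(Add(56, -936), 14816), 23499), -9723) = Add(Add(Add(-880, 14816), 23499), -9723) = Add(Add(13936, 23499), -9723) = Add(37435, -9723) = 27712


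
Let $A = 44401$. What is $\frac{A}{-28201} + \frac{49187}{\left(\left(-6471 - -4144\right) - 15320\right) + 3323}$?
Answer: $- \frac{2023122511}{403951124} \approx -5.0083$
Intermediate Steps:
$\frac{A}{-28201} + \frac{49187}{\left(\left(-6471 - -4144\right) - 15320\right) + 3323} = \frac{44401}{-28201} + \frac{49187}{\left(\left(-6471 - -4144\right) - 15320\right) + 3323} = 44401 \left(- \frac{1}{28201}\right) + \frac{49187}{\left(\left(-6471 + 4144\right) - 15320\right) + 3323} = - \frac{44401}{28201} + \frac{49187}{\left(-2327 - 15320\right) + 3323} = - \frac{44401}{28201} + \frac{49187}{-17647 + 3323} = - \frac{44401}{28201} + \frac{49187}{-14324} = - \frac{44401}{28201} + 49187 \left(- \frac{1}{14324}\right) = - \frac{44401}{28201} - \frac{49187}{14324} = - \frac{2023122511}{403951124}$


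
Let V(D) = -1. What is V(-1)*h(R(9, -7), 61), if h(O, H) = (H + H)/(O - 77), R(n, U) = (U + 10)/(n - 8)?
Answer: 61/37 ≈ 1.6486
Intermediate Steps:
R(n, U) = (10 + U)/(-8 + n)
h(O, H) = 2*H/(-77 + O) (h(O, H) = (2*H)/(-77 + O) = 2*H/(-77 + O))
V(-1)*h(R(9, -7), 61) = -2*61/(-77 + (10 - 7)/(-8 + 9)) = -2*61/(-77 + 3/1) = -2*61/(-77 + 1*3) = -2*61/(-77 + 3) = -2*61/(-74) = -2*61*(-1)/74 = -1*(-61/37) = 61/37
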